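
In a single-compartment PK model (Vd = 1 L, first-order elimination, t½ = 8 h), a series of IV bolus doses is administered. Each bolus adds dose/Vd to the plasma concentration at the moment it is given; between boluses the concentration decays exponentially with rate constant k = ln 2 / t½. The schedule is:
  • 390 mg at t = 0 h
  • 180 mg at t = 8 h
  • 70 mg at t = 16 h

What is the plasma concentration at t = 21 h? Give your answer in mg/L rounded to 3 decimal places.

166.968 mg/L

k = ln 2 / 8 = 0.08664 per h
Dose 1 (390 mg at t=0 h): 390·exp(−0.08664·21) = 63.221 mg/L
Dose 2 (180 mg at t=8 h): 180·exp(−0.08664·13) = 58.358 mg/L
Dose 3 (70 mg at t=16 h): 70·exp(−0.08664·5) = 45.389 mg/L
C(21) = 63.221 + 58.358 + 45.389 = 166.968 mg/L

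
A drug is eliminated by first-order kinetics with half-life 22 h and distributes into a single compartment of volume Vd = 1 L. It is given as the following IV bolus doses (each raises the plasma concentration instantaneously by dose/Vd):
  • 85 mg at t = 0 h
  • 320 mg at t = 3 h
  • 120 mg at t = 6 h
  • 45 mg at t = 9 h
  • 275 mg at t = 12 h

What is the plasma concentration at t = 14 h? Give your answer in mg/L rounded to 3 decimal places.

k = ln 2 / 22 = 0.03151 per h
Dose 1 (85 mg at t=0 h): 85·exp(−0.03151·14) = 54.683 mg/L
Dose 2 (320 mg at t=3 h): 320·exp(−0.03151·11) = 226.274 mg/L
Dose 3 (120 mg at t=6 h): 120·exp(−0.03151·8) = 93.264 mg/L
Dose 4 (45 mg at t=9 h): 45·exp(−0.03151·5) = 38.441 mg/L
Dose 5 (275 mg at t=12 h): 275·exp(−0.03151·2) = 258.206 mg/L
C(14) = 54.683 + 226.274 + 93.264 + 38.441 + 258.206 = 670.869 mg/L

670.869 mg/L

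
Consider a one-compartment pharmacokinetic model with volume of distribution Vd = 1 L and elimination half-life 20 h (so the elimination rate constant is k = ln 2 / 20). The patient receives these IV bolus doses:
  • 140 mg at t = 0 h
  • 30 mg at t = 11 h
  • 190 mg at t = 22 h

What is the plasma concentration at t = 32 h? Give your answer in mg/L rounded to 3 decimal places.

k = ln 2 / 20 = 0.03466 per h
Dose 1 (140 mg at t=0 h): 140·exp(−0.03466·32) = 46.183 mg/L
Dose 2 (30 mg at t=11 h): 30·exp(−0.03466·21) = 14.489 mg/L
Dose 3 (190 mg at t=22 h): 190·exp(−0.03466·10) = 134.350 mg/L
C(32) = 46.183 + 14.489 + 134.350 = 195.022 mg/L

195.022 mg/L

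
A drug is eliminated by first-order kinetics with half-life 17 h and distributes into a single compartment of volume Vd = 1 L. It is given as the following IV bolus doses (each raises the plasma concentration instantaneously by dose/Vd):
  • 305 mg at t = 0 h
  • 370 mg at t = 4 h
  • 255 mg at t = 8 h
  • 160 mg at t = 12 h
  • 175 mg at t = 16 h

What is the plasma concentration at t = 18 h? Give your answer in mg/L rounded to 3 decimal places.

811.667 mg/L

k = ln 2 / 17 = 0.04077 per h
Dose 1 (305 mg at t=0 h): 305·exp(−0.04077·18) = 146.407 mg/L
Dose 2 (370 mg at t=4 h): 370·exp(−0.04077·14) = 209.071 mg/L
Dose 3 (255 mg at t=8 h): 255·exp(−0.04077·10) = 169.615 mg/L
Dose 4 (160 mg at t=12 h): 160·exp(−0.04077·6) = 125.278 mg/L
Dose 5 (175 mg at t=16 h): 175·exp(−0.04077·2) = 161.296 mg/L
C(18) = 146.407 + 209.071 + 169.615 + 125.278 + 161.296 = 811.667 mg/L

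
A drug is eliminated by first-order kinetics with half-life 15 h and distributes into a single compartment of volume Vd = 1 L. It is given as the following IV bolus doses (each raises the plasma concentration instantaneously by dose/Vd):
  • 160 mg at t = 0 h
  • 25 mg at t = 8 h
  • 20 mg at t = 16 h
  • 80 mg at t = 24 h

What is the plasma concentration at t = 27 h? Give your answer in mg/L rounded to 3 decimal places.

138.013 mg/L

k = ln 2 / 15 = 0.04621 per h
Dose 1 (160 mg at t=0 h): 160·exp(−0.04621·27) = 45.948 mg/L
Dose 2 (25 mg at t=8 h): 25·exp(−0.04621·19) = 10.390 mg/L
Dose 3 (20 mg at t=16 h): 20·exp(−0.04621·11) = 12.030 mg/L
Dose 4 (80 mg at t=24 h): 80·exp(−0.04621·3) = 69.644 mg/L
C(27) = 45.948 + 10.390 + 12.030 + 69.644 = 138.013 mg/L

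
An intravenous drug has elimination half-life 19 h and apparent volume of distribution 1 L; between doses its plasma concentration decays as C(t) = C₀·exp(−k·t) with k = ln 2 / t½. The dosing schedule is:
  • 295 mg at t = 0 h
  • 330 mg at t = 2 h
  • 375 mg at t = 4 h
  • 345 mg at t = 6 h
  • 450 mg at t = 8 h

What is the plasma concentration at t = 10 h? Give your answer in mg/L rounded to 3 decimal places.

k = ln 2 / 19 = 0.03648 per h
Dose 1 (295 mg at t=0 h): 295·exp(−0.03648·10) = 204.826 mg/L
Dose 2 (330 mg at t=2 h): 330·exp(−0.03648·8) = 246.470 mg/L
Dose 3 (375 mg at t=4 h): 375·exp(−0.03648·6) = 301.279 mg/L
Dose 4 (345 mg at t=6 h): 345·exp(−0.03648·4) = 298.157 mg/L
Dose 5 (450 mg at t=8 h): 450·exp(−0.03648·2) = 418.336 mg/L
C(10) = 204.826 + 246.470 + 301.279 + 298.157 + 418.336 = 1469.068 mg/L

1469.068 mg/L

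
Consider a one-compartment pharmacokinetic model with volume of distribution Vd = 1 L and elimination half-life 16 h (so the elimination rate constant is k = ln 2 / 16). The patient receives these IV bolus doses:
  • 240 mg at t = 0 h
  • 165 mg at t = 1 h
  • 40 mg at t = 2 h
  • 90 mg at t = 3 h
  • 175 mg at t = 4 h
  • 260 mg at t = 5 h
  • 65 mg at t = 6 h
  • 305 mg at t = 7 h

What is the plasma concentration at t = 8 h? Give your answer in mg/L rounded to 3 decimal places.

k = ln 2 / 16 = 0.04332 per h
Dose 1 (240 mg at t=0 h): 240·exp(−0.04332·8) = 169.706 mg/L
Dose 2 (165 mg at t=1 h): 165·exp(−0.04332·7) = 121.838 mg/L
Dose 3 (40 mg at t=2 h): 40·exp(−0.04332·6) = 30.844 mg/L
Dose 4 (90 mg at t=3 h): 90·exp(−0.04332·5) = 72.472 mg/L
Dose 5 (175 mg at t=4 h): 175·exp(−0.04332·4) = 147.157 mg/L
Dose 6 (260 mg at t=5 h): 260·exp(−0.04332·3) = 228.313 mg/L
Dose 7 (65 mg at t=6 h): 65·exp(−0.04332·2) = 59.605 mg/L
Dose 8 (305 mg at t=7 h): 305·exp(−0.04332·1) = 292.069 mg/L
C(8) = 169.706 + 121.838 + 30.844 + 72.472 + 147.157 + 228.313 + 59.605 + 292.069 = 1122.004 mg/L

1122.004 mg/L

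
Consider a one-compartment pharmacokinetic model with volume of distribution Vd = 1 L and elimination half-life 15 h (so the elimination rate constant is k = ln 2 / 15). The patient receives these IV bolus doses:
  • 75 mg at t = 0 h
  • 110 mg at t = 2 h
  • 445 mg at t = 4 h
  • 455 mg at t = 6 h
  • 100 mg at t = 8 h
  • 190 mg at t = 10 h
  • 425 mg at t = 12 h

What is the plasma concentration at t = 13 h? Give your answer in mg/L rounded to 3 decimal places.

1380.724 mg/L

k = ln 2 / 15 = 0.04621 per h
Dose 1 (75 mg at t=0 h): 75·exp(−0.04621·13) = 41.131 mg/L
Dose 2 (110 mg at t=2 h): 110·exp(−0.04621·11) = 66.166 mg/L
Dose 3 (445 mg at t=4 h): 445·exp(−0.04621·9) = 293.591 mg/L
Dose 4 (455 mg at t=6 h): 455·exp(−0.04621·7) = 329.254 mg/L
Dose 5 (100 mg at t=8 h): 100·exp(−0.04621·5) = 79.370 mg/L
Dose 6 (190 mg at t=10 h): 190·exp(−0.04621·3) = 165.405 mg/L
Dose 7 (425 mg at t=12 h): 425·exp(−0.04621·1) = 405.808 mg/L
C(13) = 41.131 + 66.166 + 293.591 + 329.254 + 79.370 + 165.405 + 405.808 = 1380.724 mg/L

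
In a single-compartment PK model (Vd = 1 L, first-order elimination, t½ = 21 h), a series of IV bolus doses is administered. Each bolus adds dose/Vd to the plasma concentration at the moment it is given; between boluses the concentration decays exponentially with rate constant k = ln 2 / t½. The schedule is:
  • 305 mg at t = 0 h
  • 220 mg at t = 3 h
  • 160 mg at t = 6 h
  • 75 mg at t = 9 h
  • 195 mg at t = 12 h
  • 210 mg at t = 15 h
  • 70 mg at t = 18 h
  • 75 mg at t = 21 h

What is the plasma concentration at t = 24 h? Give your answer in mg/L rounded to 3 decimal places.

794.770 mg/L

k = ln 2 / 21 = 0.03301 per h
Dose 1 (305 mg at t=0 h): 305·exp(−0.03301·24) = 138.123 mg/L
Dose 2 (220 mg at t=3 h): 220·exp(−0.03301·21) = 110.000 mg/L
Dose 3 (160 mg at t=6 h): 160·exp(−0.03301·18) = 88.327 mg/L
Dose 4 (75 mg at t=9 h): 75·exp(−0.03301·15) = 45.713 mg/L
Dose 5 (195 mg at t=12 h): 195·exp(−0.03301·12) = 131.225 mg/L
Dose 6 (210 mg at t=15 h): 210·exp(−0.03301·9) = 156.029 mg/L
Dose 7 (70 mg at t=18 h): 70·exp(−0.03301·6) = 57.423 mg/L
Dose 8 (75 mg at t=21 h): 75·exp(−0.03301·3) = 67.929 mg/L
C(24) = 138.123 + 110.000 + 88.327 + 45.713 + 131.225 + 156.029 + 57.423 + 67.929 = 794.770 mg/L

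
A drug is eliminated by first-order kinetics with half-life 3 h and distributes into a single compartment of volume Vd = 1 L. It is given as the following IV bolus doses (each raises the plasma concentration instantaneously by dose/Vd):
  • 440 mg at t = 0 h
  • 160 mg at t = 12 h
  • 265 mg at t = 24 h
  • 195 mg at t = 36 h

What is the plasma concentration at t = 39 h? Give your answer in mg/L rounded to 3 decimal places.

106.147 mg/L

k = ln 2 / 3 = 0.23105 per h
Dose 1 (440 mg at t=0 h): 440·exp(−0.23105·39) = 0.054 mg/L
Dose 2 (160 mg at t=12 h): 160·exp(−0.23105·27) = 0.312 mg/L
Dose 3 (265 mg at t=24 h): 265·exp(−0.23105·15) = 8.281 mg/L
Dose 4 (195 mg at t=36 h): 195·exp(−0.23105·3) = 97.500 mg/L
C(39) = 0.054 + 0.312 + 8.281 + 97.500 = 106.147 mg/L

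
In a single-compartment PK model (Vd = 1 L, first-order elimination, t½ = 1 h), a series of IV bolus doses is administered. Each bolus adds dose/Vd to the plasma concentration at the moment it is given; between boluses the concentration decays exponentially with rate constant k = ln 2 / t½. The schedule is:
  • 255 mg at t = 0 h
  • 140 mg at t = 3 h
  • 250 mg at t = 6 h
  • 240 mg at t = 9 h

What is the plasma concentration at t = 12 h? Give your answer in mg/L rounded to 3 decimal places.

34.242 mg/L

k = ln 2 / 1 = 0.69315 per h
Dose 1 (255 mg at t=0 h): 255·exp(−0.69315·12) = 0.062 mg/L
Dose 2 (140 mg at t=3 h): 140·exp(−0.69315·9) = 0.273 mg/L
Dose 3 (250 mg at t=6 h): 250·exp(−0.69315·6) = 3.906 mg/L
Dose 4 (240 mg at t=9 h): 240·exp(−0.69315·3) = 30.000 mg/L
C(12) = 0.062 + 0.273 + 3.906 + 30.000 = 34.242 mg/L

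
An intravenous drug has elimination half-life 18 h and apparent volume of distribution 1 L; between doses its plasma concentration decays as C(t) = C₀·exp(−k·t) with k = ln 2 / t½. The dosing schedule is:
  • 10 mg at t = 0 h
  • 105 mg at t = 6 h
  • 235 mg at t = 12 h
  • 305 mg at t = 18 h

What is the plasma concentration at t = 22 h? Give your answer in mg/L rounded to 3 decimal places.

k = ln 2 / 18 = 0.03851 per h
Dose 1 (10 mg at t=0 h): 10·exp(−0.03851·22) = 4.286 mg/L
Dose 2 (105 mg at t=6 h): 105·exp(−0.03851·16) = 56.703 mg/L
Dose 3 (235 mg at t=12 h): 235·exp(−0.03851·10) = 159.893 mg/L
Dose 4 (305 mg at t=18 h): 305·exp(−0.03851·4) = 261.459 mg/L
C(22) = 4.286 + 56.703 + 159.893 + 261.459 = 482.342 mg/L

482.342 mg/L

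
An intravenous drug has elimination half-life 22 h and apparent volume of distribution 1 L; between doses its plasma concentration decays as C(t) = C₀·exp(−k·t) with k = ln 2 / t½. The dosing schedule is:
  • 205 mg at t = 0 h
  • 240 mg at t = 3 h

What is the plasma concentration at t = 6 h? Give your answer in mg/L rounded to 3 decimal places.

k = ln 2 / 22 = 0.03151 per h
Dose 1 (205 mg at t=0 h): 205·exp(−0.03151·6) = 169.689 mg/L
Dose 2 (240 mg at t=3 h): 240·exp(−0.03151·3) = 218.354 mg/L
C(6) = 169.689 + 218.354 = 388.044 mg/L

388.044 mg/L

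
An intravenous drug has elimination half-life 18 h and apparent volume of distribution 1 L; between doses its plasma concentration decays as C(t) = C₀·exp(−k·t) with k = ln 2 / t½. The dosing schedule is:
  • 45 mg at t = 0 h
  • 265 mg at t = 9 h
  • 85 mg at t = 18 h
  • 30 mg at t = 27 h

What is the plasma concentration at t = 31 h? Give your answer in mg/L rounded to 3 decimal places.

204.465 mg/L

k = ln 2 / 18 = 0.03851 per h
Dose 1 (45 mg at t=0 h): 45·exp(−0.03851·31) = 13.639 mg/L
Dose 2 (265 mg at t=9 h): 265·exp(−0.03851·22) = 113.585 mg/L
Dose 3 (85 mg at t=18 h): 85·exp(−0.03851·13) = 51.524 mg/L
Dose 4 (30 mg at t=27 h): 30·exp(−0.03851·4) = 25.717 mg/L
C(31) = 13.639 + 113.585 + 51.524 + 25.717 = 204.465 mg/L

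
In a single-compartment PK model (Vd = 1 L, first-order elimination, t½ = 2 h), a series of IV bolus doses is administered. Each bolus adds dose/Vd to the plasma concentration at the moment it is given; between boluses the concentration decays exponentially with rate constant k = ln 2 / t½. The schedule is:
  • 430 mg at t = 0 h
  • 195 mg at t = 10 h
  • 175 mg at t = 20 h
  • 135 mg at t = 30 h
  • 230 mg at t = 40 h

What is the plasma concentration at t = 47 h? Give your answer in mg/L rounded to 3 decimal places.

20.718 mg/L

k = ln 2 / 2 = 0.34657 per h
Dose 1 (430 mg at t=0 h): 430·exp(−0.34657·47) = 0.000 mg/L
Dose 2 (195 mg at t=10 h): 195·exp(−0.34657·37) = 0.001 mg/L
Dose 3 (175 mg at t=20 h): 175·exp(−0.34657·27) = 0.015 mg/L
Dose 4 (135 mg at t=30 h): 135·exp(−0.34657·17) = 0.373 mg/L
Dose 5 (230 mg at t=40 h): 230·exp(−0.34657·7) = 20.329 mg/L
C(47) = 0.000 + 0.001 + 0.015 + 0.373 + 20.329 = 20.718 mg/L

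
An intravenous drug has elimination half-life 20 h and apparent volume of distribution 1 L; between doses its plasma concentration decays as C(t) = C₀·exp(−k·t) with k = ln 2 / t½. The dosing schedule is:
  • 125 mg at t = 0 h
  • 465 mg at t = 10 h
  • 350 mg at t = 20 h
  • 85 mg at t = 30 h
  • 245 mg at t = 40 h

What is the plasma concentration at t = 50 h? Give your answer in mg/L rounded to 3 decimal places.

k = ln 2 / 20 = 0.03466 per h
Dose 1 (125 mg at t=0 h): 125·exp(−0.03466·50) = 22.097 mg/L
Dose 2 (465 mg at t=10 h): 465·exp(−0.03466·40) = 116.250 mg/L
Dose 3 (350 mg at t=20 h): 350·exp(−0.03466·30) = 123.744 mg/L
Dose 4 (85 mg at t=30 h): 85·exp(−0.03466·20) = 42.500 mg/L
Dose 5 (245 mg at t=40 h): 245·exp(−0.03466·10) = 173.241 mg/L
C(50) = 22.097 + 116.250 + 123.744 + 42.500 + 173.241 = 477.832 mg/L

477.832 mg/L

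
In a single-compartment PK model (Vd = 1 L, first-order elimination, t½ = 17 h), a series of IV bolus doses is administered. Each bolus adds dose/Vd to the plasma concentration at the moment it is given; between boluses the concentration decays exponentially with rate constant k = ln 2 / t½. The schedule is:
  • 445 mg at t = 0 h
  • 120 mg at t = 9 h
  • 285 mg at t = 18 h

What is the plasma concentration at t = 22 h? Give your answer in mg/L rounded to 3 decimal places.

494.204 mg/L

k = ln 2 / 17 = 0.04077 per h
Dose 1 (445 mg at t=0 h): 445·exp(−0.04077·22) = 181.465 mg/L
Dose 2 (120 mg at t=9 h): 120·exp(−0.04077·13) = 70.629 mg/L
Dose 3 (285 mg at t=18 h): 285·exp(−0.04077·4) = 242.111 mg/L
C(22) = 181.465 + 70.629 + 242.111 = 494.204 mg/L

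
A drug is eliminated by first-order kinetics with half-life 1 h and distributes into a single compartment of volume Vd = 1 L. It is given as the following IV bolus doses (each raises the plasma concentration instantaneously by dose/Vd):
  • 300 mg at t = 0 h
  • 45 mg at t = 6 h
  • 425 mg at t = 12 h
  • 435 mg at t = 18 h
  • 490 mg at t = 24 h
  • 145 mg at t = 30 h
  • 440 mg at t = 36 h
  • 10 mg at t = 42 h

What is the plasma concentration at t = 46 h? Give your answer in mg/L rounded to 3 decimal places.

1.057 mg/L

k = ln 2 / 1 = 0.69315 per h
Dose 1 (300 mg at t=0 h): 300·exp(−0.69315·46) = 0.000 mg/L
Dose 2 (45 mg at t=6 h): 45·exp(−0.69315·40) = 0.000 mg/L
Dose 3 (425 mg at t=12 h): 425·exp(−0.69315·34) = 0.000 mg/L
Dose 4 (435 mg at t=18 h): 435·exp(−0.69315·28) = 0.000 mg/L
Dose 5 (490 mg at t=24 h): 490·exp(−0.69315·22) = 0.000 mg/L
Dose 6 (145 mg at t=30 h): 145·exp(−0.69315·16) = 0.002 mg/L
Dose 7 (440 mg at t=36 h): 440·exp(−0.69315·10) = 0.430 mg/L
Dose 8 (10 mg at t=42 h): 10·exp(−0.69315·4) = 0.625 mg/L
C(46) = 0.000 + 0.000 + 0.000 + 0.000 + 0.000 + 0.002 + 0.430 + 0.625 = 1.057 mg/L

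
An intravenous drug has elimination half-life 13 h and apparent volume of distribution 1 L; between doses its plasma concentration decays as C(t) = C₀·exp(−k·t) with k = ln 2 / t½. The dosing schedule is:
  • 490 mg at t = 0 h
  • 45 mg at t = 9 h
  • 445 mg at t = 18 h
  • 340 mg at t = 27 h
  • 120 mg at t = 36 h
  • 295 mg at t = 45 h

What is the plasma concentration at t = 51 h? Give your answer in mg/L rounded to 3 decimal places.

k = ln 2 / 13 = 0.05332 per h
Dose 1 (490 mg at t=0 h): 490·exp(−0.05332·51) = 32.302 mg/L
Dose 2 (45 mg at t=9 h): 45·exp(−0.05332·42) = 4.794 mg/L
Dose 3 (445 mg at t=18 h): 445·exp(−0.05332·33) = 76.596 mg/L
Dose 4 (340 mg at t=27 h): 340·exp(−0.05332·24) = 94.565 mg/L
Dose 5 (120 mg at t=36 h): 120·exp(−0.05332·15) = 53.931 mg/L
Dose 6 (295 mg at t=45 h): 295·exp(−0.05332·6) = 214.232 mg/L
C(51) = 32.302 + 4.794 + 76.596 + 94.565 + 53.931 + 214.232 = 476.420 mg/L

476.420 mg/L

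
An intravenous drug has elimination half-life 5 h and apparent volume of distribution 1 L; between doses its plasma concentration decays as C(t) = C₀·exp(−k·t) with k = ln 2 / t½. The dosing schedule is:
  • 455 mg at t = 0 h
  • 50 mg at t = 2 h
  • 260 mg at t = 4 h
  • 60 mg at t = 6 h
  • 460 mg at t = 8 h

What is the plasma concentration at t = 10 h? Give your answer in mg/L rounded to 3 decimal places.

k = ln 2 / 5 = 0.13863 per h
Dose 1 (455 mg at t=0 h): 455·exp(−0.13863·10) = 113.750 mg/L
Dose 2 (50 mg at t=2 h): 50·exp(−0.13863·8) = 16.494 mg/L
Dose 3 (260 mg at t=4 h): 260·exp(−0.13863·6) = 113.172 mg/L
Dose 4 (60 mg at t=6 h): 60·exp(−0.13863·4) = 34.461 mg/L
Dose 5 (460 mg at t=8 h): 460·exp(−0.13863·2) = 348.615 mg/L
C(10) = 113.750 + 16.494 + 113.172 + 34.461 + 348.615 = 626.491 mg/L

626.491 mg/L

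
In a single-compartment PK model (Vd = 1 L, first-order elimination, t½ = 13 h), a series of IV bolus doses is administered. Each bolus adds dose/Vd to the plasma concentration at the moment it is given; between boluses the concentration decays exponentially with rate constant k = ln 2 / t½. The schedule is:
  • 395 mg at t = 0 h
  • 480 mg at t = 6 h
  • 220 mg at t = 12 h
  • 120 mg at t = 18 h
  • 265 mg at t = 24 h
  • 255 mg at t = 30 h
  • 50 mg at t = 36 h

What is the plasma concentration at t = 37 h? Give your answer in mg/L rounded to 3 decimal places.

k = ln 2 / 13 = 0.05332 per h
Dose 1 (395 mg at t=0 h): 395·exp(−0.05332·37) = 54.931 mg/L
Dose 2 (480 mg at t=6 h): 480·exp(−0.05332·31) = 91.918 mg/L
Dose 3 (220 mg at t=12 h): 220·exp(−0.05332·25) = 58.012 mg/L
Dose 4 (120 mg at t=18 h): 120·exp(−0.05332·19) = 43.573 mg/L
Dose 5 (265 mg at t=24 h): 265·exp(−0.05332·13) = 132.500 mg/L
Dose 6 (255 mg at t=30 h): 255·exp(−0.05332·7) = 175.569 mg/L
Dose 7 (50 mg at t=36 h): 50·exp(−0.05332·1) = 47.404 mg/L
C(37) = 54.931 + 91.918 + 58.012 + 43.573 + 132.500 + 175.569 + 47.404 = 603.907 mg/L

603.907 mg/L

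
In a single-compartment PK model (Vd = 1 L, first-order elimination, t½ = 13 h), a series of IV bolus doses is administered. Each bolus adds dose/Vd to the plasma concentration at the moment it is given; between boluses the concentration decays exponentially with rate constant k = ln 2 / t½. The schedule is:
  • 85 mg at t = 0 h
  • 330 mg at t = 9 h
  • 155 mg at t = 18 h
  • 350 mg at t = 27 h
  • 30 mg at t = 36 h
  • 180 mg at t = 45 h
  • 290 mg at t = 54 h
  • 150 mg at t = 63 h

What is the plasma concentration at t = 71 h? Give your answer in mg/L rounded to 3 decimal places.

321.432 mg/L

k = ln 2 / 13 = 0.05332 per h
Dose 1 (85 mg at t=0 h): 85·exp(−0.05332·71) = 1.929 mg/L
Dose 2 (330 mg at t=9 h): 330·exp(−0.05332·62) = 12.101 mg/L
Dose 3 (155 mg at t=18 h): 155·exp(−0.05332·53) = 9.185 mg/L
Dose 4 (350 mg at t=27 h): 350·exp(−0.05332·44) = 33.512 mg/L
Dose 5 (30 mg at t=36 h): 30·exp(−0.05332·35) = 4.641 mg/L
Dose 6 (180 mg at t=45 h): 180·exp(−0.05332·26) = 45.000 mg/L
Dose 7 (290 mg at t=54 h): 290·exp(−0.05332·17) = 117.150 mg/L
Dose 8 (150 mg at t=63 h): 150·exp(−0.05332·8) = 97.913 mg/L
C(71) = 1.929 + 12.101 + 9.185 + 33.512 + 4.641 + 45.000 + 117.150 + 97.913 = 321.432 mg/L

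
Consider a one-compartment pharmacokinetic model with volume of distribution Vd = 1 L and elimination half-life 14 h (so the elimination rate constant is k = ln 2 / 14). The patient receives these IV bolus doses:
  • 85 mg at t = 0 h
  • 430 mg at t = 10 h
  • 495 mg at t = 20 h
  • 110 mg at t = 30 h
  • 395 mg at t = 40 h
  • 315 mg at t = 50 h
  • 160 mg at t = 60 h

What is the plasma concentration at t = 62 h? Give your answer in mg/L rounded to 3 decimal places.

572.860 mg/L

k = ln 2 / 14 = 0.04951 per h
Dose 1 (85 mg at t=0 h): 85·exp(−0.04951·62) = 3.947 mg/L
Dose 2 (430 mg at t=10 h): 430·exp(−0.04951·52) = 32.761 mg/L
Dose 3 (495 mg at t=20 h): 495·exp(−0.04951·42) = 61.875 mg/L
Dose 4 (110 mg at t=30 h): 110·exp(−0.04951·32) = 22.559 mg/L
Dose 5 (395 mg at t=40 h): 395·exp(−0.04951·22) = 132.908 mg/L
Dose 6 (315 mg at t=50 h): 315·exp(−0.04951·12) = 173.894 mg/L
Dose 7 (160 mg at t=60 h): 160·exp(−0.04951·2) = 144.916 mg/L
C(62) = 3.947 + 32.761 + 61.875 + 22.559 + 132.908 + 173.894 + 144.916 = 572.860 mg/L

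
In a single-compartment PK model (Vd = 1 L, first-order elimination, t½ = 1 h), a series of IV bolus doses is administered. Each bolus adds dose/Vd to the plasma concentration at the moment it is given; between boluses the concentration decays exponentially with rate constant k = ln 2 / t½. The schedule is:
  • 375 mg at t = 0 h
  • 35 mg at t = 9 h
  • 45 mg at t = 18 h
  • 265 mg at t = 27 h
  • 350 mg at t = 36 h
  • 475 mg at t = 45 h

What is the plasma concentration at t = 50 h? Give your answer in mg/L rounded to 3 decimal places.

k = ln 2 / 1 = 0.69315 per h
Dose 1 (375 mg at t=0 h): 375·exp(−0.69315·50) = 0.000 mg/L
Dose 2 (35 mg at t=9 h): 35·exp(−0.69315·41) = 0.000 mg/L
Dose 3 (45 mg at t=18 h): 45·exp(−0.69315·32) = 0.000 mg/L
Dose 4 (265 mg at t=27 h): 265·exp(−0.69315·23) = 0.000 mg/L
Dose 5 (350 mg at t=36 h): 350·exp(−0.69315·14) = 0.021 mg/L
Dose 6 (475 mg at t=45 h): 475·exp(−0.69315·5) = 14.844 mg/L
C(50) = 0.000 + 0.000 + 0.000 + 0.000 + 0.021 + 14.844 = 14.865 mg/L

14.865 mg/L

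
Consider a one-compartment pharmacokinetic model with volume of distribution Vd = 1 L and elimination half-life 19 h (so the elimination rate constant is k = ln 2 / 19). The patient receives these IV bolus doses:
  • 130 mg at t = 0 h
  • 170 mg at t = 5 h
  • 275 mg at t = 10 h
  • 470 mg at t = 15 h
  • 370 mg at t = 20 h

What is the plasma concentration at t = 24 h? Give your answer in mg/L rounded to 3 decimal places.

k = ln 2 / 19 = 0.03648 per h
Dose 1 (130 mg at t=0 h): 130·exp(−0.03648·24) = 54.162 mg/L
Dose 2 (170 mg at t=5 h): 170·exp(−0.03648·19) = 85.000 mg/L
Dose 3 (275 mg at t=10 h): 275·exp(−0.03648·14) = 165.014 mg/L
Dose 4 (470 mg at t=15 h): 470·exp(−0.03648·9) = 338.458 mg/L
Dose 5 (370 mg at t=20 h): 370·exp(−0.03648·4) = 319.762 mg/L
C(24) = 54.162 + 85.000 + 165.014 + 338.458 + 319.762 = 962.396 mg/L

962.396 mg/L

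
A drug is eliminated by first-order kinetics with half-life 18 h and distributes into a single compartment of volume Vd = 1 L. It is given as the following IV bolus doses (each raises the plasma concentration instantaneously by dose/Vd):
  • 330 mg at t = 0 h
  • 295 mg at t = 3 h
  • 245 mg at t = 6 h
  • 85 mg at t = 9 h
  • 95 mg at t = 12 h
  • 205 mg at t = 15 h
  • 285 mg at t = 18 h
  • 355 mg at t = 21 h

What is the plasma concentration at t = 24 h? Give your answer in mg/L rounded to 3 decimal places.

1179.850 mg/L

k = ln 2 / 18 = 0.03851 per h
Dose 1 (330 mg at t=0 h): 330·exp(−0.03851·24) = 130.961 mg/L
Dose 2 (295 mg at t=3 h): 295·exp(−0.03851·21) = 131.408 mg/L
Dose 3 (245 mg at t=6 h): 245·exp(−0.03851·18) = 122.500 mg/L
Dose 4 (85 mg at t=9 h): 85·exp(−0.03851·15) = 47.705 mg/L
Dose 5 (95 mg at t=12 h): 95·exp(−0.03851·12) = 59.846 mg/L
Dose 6 (205 mg at t=15 h): 205·exp(−0.03851·9) = 144.957 mg/L
Dose 7 (285 mg at t=18 h): 285·exp(−0.03851·6) = 226.205 mg/L
Dose 8 (355 mg at t=21 h): 355·exp(−0.03851·3) = 316.269 mg/L
C(24) = 130.961 + 131.408 + 122.500 + 47.705 + 59.846 + 144.957 + 226.205 + 316.269 = 1179.850 mg/L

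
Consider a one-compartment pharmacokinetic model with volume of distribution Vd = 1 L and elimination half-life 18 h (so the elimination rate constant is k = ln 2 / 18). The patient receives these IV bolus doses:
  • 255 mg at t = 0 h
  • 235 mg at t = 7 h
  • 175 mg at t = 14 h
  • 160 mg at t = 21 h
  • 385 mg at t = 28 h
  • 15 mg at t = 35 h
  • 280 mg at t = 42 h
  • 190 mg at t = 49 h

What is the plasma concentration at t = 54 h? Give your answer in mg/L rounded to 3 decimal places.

k = ln 2 / 18 = 0.03851 per h
Dose 1 (255 mg at t=0 h): 255·exp(−0.03851·54) = 31.875 mg/L
Dose 2 (235 mg at t=7 h): 235·exp(−0.03851·47) = 38.463 mg/L
Dose 3 (175 mg at t=14 h): 175·exp(−0.03851·40) = 37.504 mg/L
Dose 4 (160 mg at t=21 h): 160·exp(−0.03851·33) = 44.898 mg/L
Dose 5 (385 mg at t=28 h): 385·exp(−0.03851·26) = 141.462 mg/L
Dose 6 (15 mg at t=35 h): 15·exp(−0.03851·19) = 7.217 mg/L
Dose 7 (280 mg at t=42 h): 280·exp(−0.03851·12) = 176.389 mg/L
Dose 8 (190 mg at t=49 h): 190·exp(−0.03851·5) = 156.724 mg/L
C(54) = 31.875 + 38.463 + 37.504 + 44.898 + 141.462 + 7.217 + 176.389 + 156.724 = 634.532 mg/L

634.532 mg/L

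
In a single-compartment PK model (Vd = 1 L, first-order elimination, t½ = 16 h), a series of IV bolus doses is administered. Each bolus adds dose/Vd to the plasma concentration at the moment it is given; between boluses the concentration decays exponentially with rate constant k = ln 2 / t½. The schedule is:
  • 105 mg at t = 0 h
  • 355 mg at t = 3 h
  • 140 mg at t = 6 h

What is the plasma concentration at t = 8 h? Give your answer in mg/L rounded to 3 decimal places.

k = ln 2 / 16 = 0.04332 per h
Dose 1 (105 mg at t=0 h): 105·exp(−0.04332·8) = 74.246 mg/L
Dose 2 (355 mg at t=3 h): 355·exp(−0.04332·5) = 285.862 mg/L
Dose 3 (140 mg at t=6 h): 140·exp(−0.04332·2) = 128.381 mg/L
C(8) = 74.246 + 285.862 + 128.381 = 488.489 mg/L

488.489 mg/L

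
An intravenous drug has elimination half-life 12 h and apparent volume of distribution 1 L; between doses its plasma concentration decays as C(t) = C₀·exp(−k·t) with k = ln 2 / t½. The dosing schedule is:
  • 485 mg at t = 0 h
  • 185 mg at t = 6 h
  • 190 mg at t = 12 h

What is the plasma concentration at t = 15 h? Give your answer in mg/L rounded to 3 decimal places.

473.689 mg/L

k = ln 2 / 12 = 0.05776 per h
Dose 1 (485 mg at t=0 h): 485·exp(−0.05776·15) = 203.917 mg/L
Dose 2 (185 mg at t=6 h): 185·exp(−0.05776·9) = 110.002 mg/L
Dose 3 (190 mg at t=12 h): 190·exp(−0.05776·3) = 159.770 mg/L
C(15) = 203.917 + 110.002 + 159.770 = 473.689 mg/L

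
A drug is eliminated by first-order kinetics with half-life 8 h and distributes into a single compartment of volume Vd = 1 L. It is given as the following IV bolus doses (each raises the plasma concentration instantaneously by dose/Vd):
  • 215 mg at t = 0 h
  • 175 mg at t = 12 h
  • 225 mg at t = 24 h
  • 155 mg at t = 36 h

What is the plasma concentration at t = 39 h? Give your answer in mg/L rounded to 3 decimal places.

k = ln 2 / 8 = 0.08664 per h
Dose 1 (215 mg at t=0 h): 215·exp(−0.08664·39) = 7.327 mg/L
Dose 2 (175 mg at t=12 h): 175·exp(−0.08664·27) = 16.868 mg/L
Dose 3 (225 mg at t=24 h): 225·exp(−0.08664·15) = 61.341 mg/L
Dose 4 (155 mg at t=36 h): 155·exp(−0.08664·3) = 119.521 mg/L
C(39) = 7.327 + 16.868 + 61.341 + 119.521 = 205.057 mg/L

205.057 mg/L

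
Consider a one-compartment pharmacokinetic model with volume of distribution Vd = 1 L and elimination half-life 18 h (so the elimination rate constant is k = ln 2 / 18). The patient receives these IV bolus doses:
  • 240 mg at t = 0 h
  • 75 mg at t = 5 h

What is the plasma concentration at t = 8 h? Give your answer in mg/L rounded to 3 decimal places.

k = ln 2 / 18 = 0.03851 per h
Dose 1 (240 mg at t=0 h): 240·exp(−0.03851·8) = 176.368 mg/L
Dose 2 (75 mg at t=5 h): 75·exp(−0.03851·3) = 66.817 mg/L
C(8) = 176.368 + 66.817 = 243.186 mg/L

243.186 mg/L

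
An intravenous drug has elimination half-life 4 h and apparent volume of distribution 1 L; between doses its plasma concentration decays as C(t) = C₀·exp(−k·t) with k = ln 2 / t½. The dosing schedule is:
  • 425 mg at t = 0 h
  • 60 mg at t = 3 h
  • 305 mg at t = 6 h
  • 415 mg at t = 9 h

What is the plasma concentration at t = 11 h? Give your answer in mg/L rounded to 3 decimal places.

k = ln 2 / 4 = 0.17329 per h
Dose 1 (425 mg at t=0 h): 425·exp(−0.17329·11) = 63.177 mg/L
Dose 2 (60 mg at t=3 h): 60·exp(−0.17329·8) = 15.000 mg/L
Dose 3 (305 mg at t=6 h): 305·exp(−0.17329·5) = 128.237 mg/L
Dose 4 (415 mg at t=9 h): 415·exp(−0.17329·2) = 293.449 mg/L
C(11) = 63.177 + 15.000 + 128.237 + 293.449 = 499.863 mg/L

499.863 mg/L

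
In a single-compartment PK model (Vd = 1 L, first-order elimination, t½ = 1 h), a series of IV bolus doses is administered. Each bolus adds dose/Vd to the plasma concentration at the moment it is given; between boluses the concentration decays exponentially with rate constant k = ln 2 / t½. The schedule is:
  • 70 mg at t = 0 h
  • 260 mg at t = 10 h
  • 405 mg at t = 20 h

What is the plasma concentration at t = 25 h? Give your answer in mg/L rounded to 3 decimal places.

12.664 mg/L

k = ln 2 / 1 = 0.69315 per h
Dose 1 (70 mg at t=0 h): 70·exp(−0.69315·25) = 0.000 mg/L
Dose 2 (260 mg at t=10 h): 260·exp(−0.69315·15) = 0.008 mg/L
Dose 3 (405 mg at t=20 h): 405·exp(−0.69315·5) = 12.656 mg/L
C(25) = 0.000 + 0.008 + 12.656 = 12.664 mg/L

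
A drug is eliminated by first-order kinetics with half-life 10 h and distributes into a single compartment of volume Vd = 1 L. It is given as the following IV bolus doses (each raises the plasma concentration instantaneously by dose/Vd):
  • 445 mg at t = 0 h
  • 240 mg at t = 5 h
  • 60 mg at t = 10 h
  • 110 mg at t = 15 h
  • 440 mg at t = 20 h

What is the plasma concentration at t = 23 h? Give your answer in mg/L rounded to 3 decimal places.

604.222 mg/L

k = ln 2 / 10 = 0.06931 per h
Dose 1 (445 mg at t=0 h): 445·exp(−0.06931·23) = 90.363 mg/L
Dose 2 (240 mg at t=5 h): 240·exp(−0.06931·18) = 68.922 mg/L
Dose 3 (60 mg at t=10 h): 60·exp(−0.06931·13) = 24.368 mg/L
Dose 4 (110 mg at t=15 h): 110·exp(−0.06931·8) = 63.178 mg/L
Dose 5 (440 mg at t=20 h): 440·exp(−0.06931·3) = 357.391 mg/L
C(23) = 90.363 + 68.922 + 24.368 + 63.178 + 357.391 = 604.222 mg/L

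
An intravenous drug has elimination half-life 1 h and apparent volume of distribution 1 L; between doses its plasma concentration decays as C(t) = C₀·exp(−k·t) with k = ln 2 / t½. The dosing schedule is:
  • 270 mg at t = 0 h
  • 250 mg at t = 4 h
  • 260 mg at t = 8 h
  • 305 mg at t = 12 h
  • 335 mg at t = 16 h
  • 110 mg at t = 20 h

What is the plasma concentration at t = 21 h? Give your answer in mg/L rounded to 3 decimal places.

66.098 mg/L

k = ln 2 / 1 = 0.69315 per h
Dose 1 (270 mg at t=0 h): 270·exp(−0.69315·21) = 0.000 mg/L
Dose 2 (250 mg at t=4 h): 250·exp(−0.69315·17) = 0.002 mg/L
Dose 3 (260 mg at t=8 h): 260·exp(−0.69315·13) = 0.032 mg/L
Dose 4 (305 mg at t=12 h): 305·exp(−0.69315·9) = 0.596 mg/L
Dose 5 (335 mg at t=16 h): 335·exp(−0.69315·5) = 10.469 mg/L
Dose 6 (110 mg at t=20 h): 110·exp(−0.69315·1) = 55.000 mg/L
C(21) = 0.000 + 0.002 + 0.032 + 0.596 + 10.469 + 55.000 = 66.098 mg/L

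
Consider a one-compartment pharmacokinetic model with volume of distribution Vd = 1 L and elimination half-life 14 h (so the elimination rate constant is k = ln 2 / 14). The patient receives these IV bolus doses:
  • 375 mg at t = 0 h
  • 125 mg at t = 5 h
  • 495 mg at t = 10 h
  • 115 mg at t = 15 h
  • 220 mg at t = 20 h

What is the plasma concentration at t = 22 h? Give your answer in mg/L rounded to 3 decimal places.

733.890 mg/L

k = ln 2 / 14 = 0.04951 per h
Dose 1 (375 mg at t=0 h): 375·exp(−0.04951·22) = 126.178 mg/L
Dose 2 (125 mg at t=5 h): 125·exp(−0.04951·17) = 53.873 mg/L
Dose 3 (495 mg at t=10 h): 495·exp(−0.04951·12) = 273.262 mg/L
Dose 4 (115 mg at t=15 h): 115·exp(−0.04951·7) = 81.317 mg/L
Dose 5 (220 mg at t=20 h): 220·exp(−0.04951·2) = 199.259 mg/L
C(22) = 126.178 + 53.873 + 273.262 + 81.317 + 199.259 = 733.890 mg/L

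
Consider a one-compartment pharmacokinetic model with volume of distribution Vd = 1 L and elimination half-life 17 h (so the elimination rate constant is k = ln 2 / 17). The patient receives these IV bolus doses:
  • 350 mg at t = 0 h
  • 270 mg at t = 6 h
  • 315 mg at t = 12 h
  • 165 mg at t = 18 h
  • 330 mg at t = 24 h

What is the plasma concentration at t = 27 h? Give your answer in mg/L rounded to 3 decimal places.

808.292 mg/L

k = ln 2 / 17 = 0.04077 per h
Dose 1 (350 mg at t=0 h): 350·exp(−0.04077·27) = 116.402 mg/L
Dose 2 (270 mg at t=6 h): 270·exp(−0.04077·21) = 114.684 mg/L
Dose 3 (315 mg at t=12 h): 315·exp(−0.04077·15) = 170.882 mg/L
Dose 4 (165 mg at t=18 h): 165·exp(−0.04077·9) = 114.318 mg/L
Dose 5 (330 mg at t=24 h): 330·exp(−0.04077·3) = 292.005 mg/L
C(27) = 116.402 + 114.684 + 170.882 + 114.318 + 292.005 = 808.292 mg/L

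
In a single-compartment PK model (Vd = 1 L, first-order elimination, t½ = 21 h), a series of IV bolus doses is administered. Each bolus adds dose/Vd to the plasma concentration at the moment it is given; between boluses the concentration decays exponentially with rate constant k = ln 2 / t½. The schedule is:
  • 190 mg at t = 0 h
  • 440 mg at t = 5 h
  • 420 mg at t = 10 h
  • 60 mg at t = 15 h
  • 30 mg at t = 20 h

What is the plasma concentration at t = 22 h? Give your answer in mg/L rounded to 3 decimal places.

701.311 mg/L

k = ln 2 / 21 = 0.03301 per h
Dose 1 (190 mg at t=0 h): 190·exp(−0.03301·22) = 91.916 mg/L
Dose 2 (440 mg at t=5 h): 440·exp(−0.03301·17) = 251.051 mg/L
Dose 3 (420 mg at t=10 h): 420·exp(−0.03301·12) = 282.639 mg/L
Dose 4 (60 mg at t=15 h): 60·exp(−0.03301·7) = 47.622 mg/L
Dose 5 (30 mg at t=20 h): 30·exp(−0.03301·2) = 28.084 mg/L
C(22) = 91.916 + 251.051 + 282.639 + 47.622 + 28.084 = 701.311 mg/L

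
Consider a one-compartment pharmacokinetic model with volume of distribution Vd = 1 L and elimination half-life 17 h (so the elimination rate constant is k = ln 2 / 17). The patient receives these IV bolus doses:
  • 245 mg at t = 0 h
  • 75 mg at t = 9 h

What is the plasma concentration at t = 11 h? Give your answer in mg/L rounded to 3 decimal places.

225.579 mg/L

k = ln 2 / 17 = 0.04077 per h
Dose 1 (245 mg at t=0 h): 245·exp(−0.04077·11) = 156.452 mg/L
Dose 2 (75 mg at t=9 h): 75·exp(−0.04077·2) = 69.127 mg/L
C(11) = 156.452 + 69.127 = 225.579 mg/L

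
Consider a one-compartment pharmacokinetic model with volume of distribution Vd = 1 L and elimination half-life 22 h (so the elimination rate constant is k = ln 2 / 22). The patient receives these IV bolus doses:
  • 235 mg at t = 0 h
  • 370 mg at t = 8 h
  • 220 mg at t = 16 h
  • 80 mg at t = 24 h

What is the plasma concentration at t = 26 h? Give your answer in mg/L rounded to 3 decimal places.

549.092 mg/L

k = ln 2 / 22 = 0.03151 per h
Dose 1 (235 mg at t=0 h): 235·exp(−0.03151·26) = 103.587 mg/L
Dose 2 (370 mg at t=8 h): 370·exp(−0.03151·18) = 209.848 mg/L
Dose 3 (220 mg at t=16 h): 220·exp(−0.03151·10) = 160.543 mg/L
Dose 4 (80 mg at t=24 h): 80·exp(−0.03151·2) = 75.114 mg/L
C(26) = 103.587 + 209.848 + 160.543 + 75.114 = 549.092 mg/L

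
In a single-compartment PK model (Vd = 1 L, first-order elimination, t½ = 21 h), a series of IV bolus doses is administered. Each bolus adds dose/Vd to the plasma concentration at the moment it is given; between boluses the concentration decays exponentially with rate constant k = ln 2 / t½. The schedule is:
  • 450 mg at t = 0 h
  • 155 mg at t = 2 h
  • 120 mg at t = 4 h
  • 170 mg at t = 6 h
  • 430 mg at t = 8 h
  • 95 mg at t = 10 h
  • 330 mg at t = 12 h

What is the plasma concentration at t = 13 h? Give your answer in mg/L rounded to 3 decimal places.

1394.802 mg/L

k = ln 2 / 21 = 0.03301 per h
Dose 1 (450 mg at t=0 h): 450·exp(−0.03301·13) = 292.995 mg/L
Dose 2 (155 mg at t=2 h): 155·exp(−0.03301·11) = 107.808 mg/L
Dose 3 (120 mg at t=4 h): 120·exp(−0.03301·9) = 89.160 mg/L
Dose 4 (170 mg at t=6 h): 170·exp(−0.03301·7) = 134.929 mg/L
Dose 5 (430 mg at t=8 h): 430·exp(−0.03301·5) = 364.582 mg/L
Dose 6 (95 mg at t=10 h): 95·exp(−0.03301·3) = 86.044 mg/L
Dose 7 (330 mg at t=12 h): 330·exp(−0.03301·1) = 319.285 mg/L
C(13) = 292.995 + 107.808 + 89.160 + 134.929 + 364.582 + 86.044 + 319.285 = 1394.802 mg/L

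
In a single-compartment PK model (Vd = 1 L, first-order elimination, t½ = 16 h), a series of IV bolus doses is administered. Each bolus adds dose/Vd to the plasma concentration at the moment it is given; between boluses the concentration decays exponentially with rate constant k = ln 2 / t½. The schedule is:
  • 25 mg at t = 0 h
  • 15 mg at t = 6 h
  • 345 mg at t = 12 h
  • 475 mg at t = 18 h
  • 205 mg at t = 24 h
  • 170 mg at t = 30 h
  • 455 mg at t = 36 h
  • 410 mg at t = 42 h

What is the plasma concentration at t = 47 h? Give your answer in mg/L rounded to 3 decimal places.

k = ln 2 / 16 = 0.04332 per h
Dose 1 (25 mg at t=0 h): 25·exp(−0.04332·47) = 3.263 mg/L
Dose 2 (15 mg at t=6 h): 15·exp(−0.04332·41) = 2.539 mg/L
Dose 3 (345 mg at t=12 h): 345·exp(−0.04332·35) = 75.738 mg/L
Dose 4 (475 mg at t=18 h): 475·exp(−0.04332·29) = 135.231 mg/L
Dose 5 (205 mg at t=24 h): 205·exp(−0.04332·23) = 75.687 mg/L
Dose 6 (170 mg at t=30 h): 170·exp(−0.04332·17) = 81.396 mg/L
Dose 7 (455 mg at t=36 h): 455·exp(−0.04332·11) = 282.523 mg/L
Dose 8 (410 mg at t=42 h): 410·exp(−0.04332·5) = 330.151 mg/L
C(47) = 3.263 + 2.539 + 75.738 + 135.231 + 75.687 + 81.396 + 282.523 + 330.151 = 986.529 mg/L

986.529 mg/L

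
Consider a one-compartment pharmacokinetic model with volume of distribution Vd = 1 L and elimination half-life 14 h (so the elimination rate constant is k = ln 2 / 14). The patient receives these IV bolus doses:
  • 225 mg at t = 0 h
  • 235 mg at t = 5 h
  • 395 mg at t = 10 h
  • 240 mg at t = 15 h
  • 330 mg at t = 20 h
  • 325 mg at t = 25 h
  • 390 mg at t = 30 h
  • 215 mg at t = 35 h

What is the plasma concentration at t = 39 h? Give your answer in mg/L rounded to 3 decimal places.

k = ln 2 / 14 = 0.04951 per h
Dose 1 (225 mg at t=0 h): 225·exp(−0.04951·39) = 32.629 mg/L
Dose 2 (235 mg at t=5 h): 235·exp(−0.04951·34) = 43.651 mg/L
Dose 3 (395 mg at t=10 h): 395·exp(−0.04951·29) = 93.980 mg/L
Dose 4 (240 mg at t=15 h): 240·exp(−0.04951·24) = 73.141 mg/L
Dose 5 (330 mg at t=20 h): 330·exp(−0.04951·19) = 128.817 mg/L
Dose 6 (325 mg at t=25 h): 325·exp(−0.04951·14) = 162.500 mg/L
Dose 7 (390 mg at t=30 h): 390·exp(−0.04951·9) = 249.773 mg/L
Dose 8 (215 mg at t=35 h): 215·exp(−0.04951·4) = 176.372 mg/L
C(39) = 32.629 + 43.651 + 93.980 + 73.141 + 128.817 + 162.500 + 249.773 + 176.372 = 960.862 mg/L

960.862 mg/L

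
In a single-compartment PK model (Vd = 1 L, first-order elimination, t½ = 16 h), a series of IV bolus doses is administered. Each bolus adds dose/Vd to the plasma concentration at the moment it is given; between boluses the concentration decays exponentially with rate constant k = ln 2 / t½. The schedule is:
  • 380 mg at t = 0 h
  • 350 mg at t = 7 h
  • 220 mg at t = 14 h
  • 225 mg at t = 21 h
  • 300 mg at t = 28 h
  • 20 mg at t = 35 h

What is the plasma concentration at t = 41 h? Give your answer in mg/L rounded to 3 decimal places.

493.708 mg/L

k = ln 2 / 16 = 0.04332 per h
Dose 1 (380 mg at t=0 h): 380·exp(−0.04332·41) = 64.327 mg/L
Dose 2 (350 mg at t=7 h): 350·exp(−0.04332·34) = 80.238 mg/L
Dose 3 (220 mg at t=14 h): 220·exp(−0.04332·27) = 68.302 mg/L
Dose 4 (225 mg at t=21 h): 225·exp(−0.04332·20) = 94.601 mg/L
Dose 5 (300 mg at t=28 h): 300·exp(−0.04332·13) = 170.818 mg/L
Dose 6 (20 mg at t=35 h): 20·exp(−0.04332·6) = 15.422 mg/L
C(41) = 64.327 + 80.238 + 68.302 + 94.601 + 170.818 + 15.422 = 493.708 mg/L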